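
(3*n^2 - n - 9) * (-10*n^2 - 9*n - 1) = -30*n^4 - 17*n^3 + 96*n^2 + 82*n + 9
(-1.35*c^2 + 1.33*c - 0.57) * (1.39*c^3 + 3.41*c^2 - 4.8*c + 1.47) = -1.8765*c^5 - 2.7548*c^4 + 10.223*c^3 - 10.3122*c^2 + 4.6911*c - 0.8379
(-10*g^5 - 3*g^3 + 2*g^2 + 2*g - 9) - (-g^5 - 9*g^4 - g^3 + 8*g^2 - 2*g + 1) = -9*g^5 + 9*g^4 - 2*g^3 - 6*g^2 + 4*g - 10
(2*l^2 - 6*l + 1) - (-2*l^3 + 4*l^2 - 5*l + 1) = 2*l^3 - 2*l^2 - l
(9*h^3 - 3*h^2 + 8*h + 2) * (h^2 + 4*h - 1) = 9*h^5 + 33*h^4 - 13*h^3 + 37*h^2 - 2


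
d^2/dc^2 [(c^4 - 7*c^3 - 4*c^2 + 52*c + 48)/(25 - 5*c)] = 2*(-3*c^4 + 47*c^3 - 255*c^2 + 525*c - 208)/(5*(c^3 - 15*c^2 + 75*c - 125))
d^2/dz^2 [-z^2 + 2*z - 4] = -2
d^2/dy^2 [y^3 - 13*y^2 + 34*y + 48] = 6*y - 26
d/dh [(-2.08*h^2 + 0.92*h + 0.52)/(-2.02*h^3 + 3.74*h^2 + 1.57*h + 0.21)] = (-4.2016*h^4 + 3.7168*h^3 - 3.5552*h^2 - 4.7632*h - 0.6232)/(4.0804*h^6 - 15.1096*h^5 + 7.6448*h^4 + 10.8952*h^3 + 4.0357*h^2 + 0.6594*h + 0.0441)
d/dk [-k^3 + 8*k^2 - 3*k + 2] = -3*k^2 + 16*k - 3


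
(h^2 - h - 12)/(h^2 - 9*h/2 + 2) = 2*(h + 3)/(2*h - 1)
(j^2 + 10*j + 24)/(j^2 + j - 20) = (j^2 + 10*j + 24)/(j^2 + j - 20)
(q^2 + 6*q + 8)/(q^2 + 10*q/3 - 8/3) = 3*(q + 2)/(3*q - 2)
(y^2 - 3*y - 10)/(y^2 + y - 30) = (y + 2)/(y + 6)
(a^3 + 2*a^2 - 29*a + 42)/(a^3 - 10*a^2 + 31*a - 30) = (a + 7)/(a - 5)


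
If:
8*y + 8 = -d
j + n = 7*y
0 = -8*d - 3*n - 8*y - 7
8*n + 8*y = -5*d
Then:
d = -4/11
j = -173/22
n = 13/11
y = -21/22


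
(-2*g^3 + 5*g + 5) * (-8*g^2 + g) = 16*g^5 - 2*g^4 - 40*g^3 - 35*g^2 + 5*g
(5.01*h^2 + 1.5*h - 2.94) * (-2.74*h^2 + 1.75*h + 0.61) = -13.7274*h^4 + 4.6575*h^3 + 13.7367*h^2 - 4.23*h - 1.7934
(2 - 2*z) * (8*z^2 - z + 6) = -16*z^3 + 18*z^2 - 14*z + 12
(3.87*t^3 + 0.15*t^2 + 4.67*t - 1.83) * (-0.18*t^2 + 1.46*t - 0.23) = -0.6966*t^5 + 5.6232*t^4 - 1.5117*t^3 + 7.1131*t^2 - 3.7459*t + 0.4209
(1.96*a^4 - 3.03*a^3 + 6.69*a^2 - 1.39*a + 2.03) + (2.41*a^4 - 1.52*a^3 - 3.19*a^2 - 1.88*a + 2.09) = 4.37*a^4 - 4.55*a^3 + 3.5*a^2 - 3.27*a + 4.12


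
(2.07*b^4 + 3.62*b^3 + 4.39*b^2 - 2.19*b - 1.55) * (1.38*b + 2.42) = 2.8566*b^5 + 10.005*b^4 + 14.8186*b^3 + 7.6016*b^2 - 7.4388*b - 3.751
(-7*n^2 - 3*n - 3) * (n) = -7*n^3 - 3*n^2 - 3*n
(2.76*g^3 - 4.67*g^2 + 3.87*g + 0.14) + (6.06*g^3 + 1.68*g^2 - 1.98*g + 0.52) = 8.82*g^3 - 2.99*g^2 + 1.89*g + 0.66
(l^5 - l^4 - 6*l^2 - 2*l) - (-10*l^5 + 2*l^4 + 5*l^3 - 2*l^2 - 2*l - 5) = 11*l^5 - 3*l^4 - 5*l^3 - 4*l^2 + 5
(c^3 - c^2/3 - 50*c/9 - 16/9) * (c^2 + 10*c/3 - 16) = c^5 + 3*c^4 - 68*c^3/3 - 404*c^2/27 + 2240*c/27 + 256/9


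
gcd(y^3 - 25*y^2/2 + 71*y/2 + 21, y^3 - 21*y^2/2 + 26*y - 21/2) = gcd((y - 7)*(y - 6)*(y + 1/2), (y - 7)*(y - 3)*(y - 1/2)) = y - 7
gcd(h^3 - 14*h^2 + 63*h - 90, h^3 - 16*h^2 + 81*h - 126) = h^2 - 9*h + 18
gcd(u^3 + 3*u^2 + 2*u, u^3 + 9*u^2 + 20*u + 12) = u^2 + 3*u + 2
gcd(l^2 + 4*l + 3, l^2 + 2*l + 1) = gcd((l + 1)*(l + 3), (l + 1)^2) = l + 1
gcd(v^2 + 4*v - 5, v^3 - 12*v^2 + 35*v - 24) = v - 1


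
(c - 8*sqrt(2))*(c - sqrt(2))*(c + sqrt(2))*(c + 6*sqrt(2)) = c^4 - 2*sqrt(2)*c^3 - 98*c^2 + 4*sqrt(2)*c + 192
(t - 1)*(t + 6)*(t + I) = t^3 + 5*t^2 + I*t^2 - 6*t + 5*I*t - 6*I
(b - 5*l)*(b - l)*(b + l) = b^3 - 5*b^2*l - b*l^2 + 5*l^3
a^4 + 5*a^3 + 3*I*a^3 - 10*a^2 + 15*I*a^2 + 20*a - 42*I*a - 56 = (a - 2)*(a + 7)*(a - I)*(a + 4*I)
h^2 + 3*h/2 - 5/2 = (h - 1)*(h + 5/2)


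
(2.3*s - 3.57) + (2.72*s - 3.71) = 5.02*s - 7.28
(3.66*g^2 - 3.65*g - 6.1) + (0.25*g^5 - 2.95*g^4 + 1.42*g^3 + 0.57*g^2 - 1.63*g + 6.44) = 0.25*g^5 - 2.95*g^4 + 1.42*g^3 + 4.23*g^2 - 5.28*g + 0.340000000000001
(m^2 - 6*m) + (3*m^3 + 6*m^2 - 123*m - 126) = 3*m^3 + 7*m^2 - 129*m - 126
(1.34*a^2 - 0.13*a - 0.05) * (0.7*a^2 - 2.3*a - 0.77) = 0.938*a^4 - 3.173*a^3 - 0.7678*a^2 + 0.2151*a + 0.0385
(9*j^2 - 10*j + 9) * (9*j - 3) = 81*j^3 - 117*j^2 + 111*j - 27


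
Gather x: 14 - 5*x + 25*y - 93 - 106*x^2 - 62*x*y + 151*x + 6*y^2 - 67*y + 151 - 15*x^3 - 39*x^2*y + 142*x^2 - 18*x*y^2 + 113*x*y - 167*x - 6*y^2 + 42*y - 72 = -15*x^3 + x^2*(36 - 39*y) + x*(-18*y^2 + 51*y - 21)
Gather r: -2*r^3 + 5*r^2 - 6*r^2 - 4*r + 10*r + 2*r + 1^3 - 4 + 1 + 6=-2*r^3 - r^2 + 8*r + 4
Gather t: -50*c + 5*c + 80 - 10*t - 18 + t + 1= -45*c - 9*t + 63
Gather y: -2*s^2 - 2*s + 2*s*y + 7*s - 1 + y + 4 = -2*s^2 + 5*s + y*(2*s + 1) + 3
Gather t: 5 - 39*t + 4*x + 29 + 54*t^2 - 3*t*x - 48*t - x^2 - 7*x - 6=54*t^2 + t*(-3*x - 87) - x^2 - 3*x + 28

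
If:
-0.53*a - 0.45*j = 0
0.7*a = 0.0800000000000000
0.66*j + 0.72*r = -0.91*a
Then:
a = 0.11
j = -0.13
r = -0.02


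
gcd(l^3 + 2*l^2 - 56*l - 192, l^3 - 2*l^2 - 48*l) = l^2 - 2*l - 48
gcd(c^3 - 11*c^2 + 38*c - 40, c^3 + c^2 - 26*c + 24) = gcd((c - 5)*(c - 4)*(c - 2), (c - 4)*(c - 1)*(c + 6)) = c - 4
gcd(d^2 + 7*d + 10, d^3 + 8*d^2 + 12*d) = d + 2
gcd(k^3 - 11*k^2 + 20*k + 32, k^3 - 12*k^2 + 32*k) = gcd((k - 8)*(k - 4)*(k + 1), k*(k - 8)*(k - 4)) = k^2 - 12*k + 32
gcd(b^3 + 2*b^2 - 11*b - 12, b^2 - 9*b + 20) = 1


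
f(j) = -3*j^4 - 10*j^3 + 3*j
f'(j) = -12*j^3 - 30*j^2 + 3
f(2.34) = -211.06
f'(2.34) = -315.02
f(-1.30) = 9.50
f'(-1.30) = -21.34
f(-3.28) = -4.19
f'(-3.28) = 103.70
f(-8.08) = -7536.04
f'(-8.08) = 4374.58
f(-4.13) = -180.75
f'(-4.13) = 336.63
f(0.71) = -2.21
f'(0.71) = -16.42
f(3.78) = -1141.24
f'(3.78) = -1073.77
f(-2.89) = 23.43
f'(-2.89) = 42.09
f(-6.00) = -1746.00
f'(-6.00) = 1515.00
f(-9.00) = -12420.00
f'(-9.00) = 6321.00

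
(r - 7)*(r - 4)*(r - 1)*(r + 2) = r^4 - 10*r^3 + 15*r^2 + 50*r - 56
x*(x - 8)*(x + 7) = x^3 - x^2 - 56*x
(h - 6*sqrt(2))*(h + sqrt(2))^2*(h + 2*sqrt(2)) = h^4 - 2*sqrt(2)*h^3 - 38*h^2 - 56*sqrt(2)*h - 48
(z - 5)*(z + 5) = z^2 - 25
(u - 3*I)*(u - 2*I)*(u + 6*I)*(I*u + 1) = I*u^4 + 25*I*u^2 + 60*u - 36*I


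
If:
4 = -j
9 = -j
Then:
No Solution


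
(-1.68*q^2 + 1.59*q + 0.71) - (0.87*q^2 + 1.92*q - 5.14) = -2.55*q^2 - 0.33*q + 5.85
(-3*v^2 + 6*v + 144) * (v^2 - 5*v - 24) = -3*v^4 + 21*v^3 + 186*v^2 - 864*v - 3456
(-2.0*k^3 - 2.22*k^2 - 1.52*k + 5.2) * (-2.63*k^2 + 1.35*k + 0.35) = 5.26*k^5 + 3.1386*k^4 + 0.3006*k^3 - 16.505*k^2 + 6.488*k + 1.82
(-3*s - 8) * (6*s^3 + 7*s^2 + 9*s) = -18*s^4 - 69*s^3 - 83*s^2 - 72*s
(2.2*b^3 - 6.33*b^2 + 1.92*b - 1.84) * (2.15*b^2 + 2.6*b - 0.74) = 4.73*b^5 - 7.8895*b^4 - 13.958*b^3 + 5.7202*b^2 - 6.2048*b + 1.3616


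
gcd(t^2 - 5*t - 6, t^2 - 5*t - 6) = t^2 - 5*t - 6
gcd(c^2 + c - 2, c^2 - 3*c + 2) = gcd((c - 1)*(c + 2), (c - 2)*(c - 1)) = c - 1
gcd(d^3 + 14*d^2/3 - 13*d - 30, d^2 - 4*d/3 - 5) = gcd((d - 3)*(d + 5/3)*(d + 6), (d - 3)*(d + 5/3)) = d^2 - 4*d/3 - 5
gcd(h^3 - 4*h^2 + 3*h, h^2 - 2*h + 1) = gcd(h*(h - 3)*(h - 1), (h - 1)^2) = h - 1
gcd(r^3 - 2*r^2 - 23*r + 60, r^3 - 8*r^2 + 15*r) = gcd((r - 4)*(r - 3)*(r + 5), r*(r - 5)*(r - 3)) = r - 3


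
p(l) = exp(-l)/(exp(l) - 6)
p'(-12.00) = 27125.80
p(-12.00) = -27125.83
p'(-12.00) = 27125.80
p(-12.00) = -27125.83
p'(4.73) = -0.00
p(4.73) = 0.00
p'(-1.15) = 0.52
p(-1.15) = -0.56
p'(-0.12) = 0.18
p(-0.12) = -0.22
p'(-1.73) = 0.94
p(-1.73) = -0.97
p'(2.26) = -0.11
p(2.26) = 0.03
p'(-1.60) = 0.82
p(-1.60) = -0.85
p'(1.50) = -0.29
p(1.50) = -0.15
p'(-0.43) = 0.25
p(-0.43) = -0.29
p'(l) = -exp(-l)/(exp(l) - 6) - 1/(exp(l) - 6)^2 = 2*(3 - exp(l))*exp(-l)/(exp(2*l) - 12*exp(l) + 36)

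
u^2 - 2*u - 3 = (u - 3)*(u + 1)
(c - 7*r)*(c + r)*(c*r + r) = c^3*r - 6*c^2*r^2 + c^2*r - 7*c*r^3 - 6*c*r^2 - 7*r^3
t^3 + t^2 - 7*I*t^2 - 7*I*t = t*(t + 1)*(t - 7*I)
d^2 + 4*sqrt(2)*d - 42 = (d - 3*sqrt(2))*(d + 7*sqrt(2))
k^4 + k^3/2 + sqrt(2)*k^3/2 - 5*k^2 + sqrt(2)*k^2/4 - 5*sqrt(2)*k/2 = k*(k - 2)*(k + 5/2)*(k + sqrt(2)/2)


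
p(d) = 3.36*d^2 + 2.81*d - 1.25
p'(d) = 6.72*d + 2.81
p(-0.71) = -1.55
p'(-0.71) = -1.96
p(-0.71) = -1.55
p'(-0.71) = -1.96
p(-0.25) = -1.74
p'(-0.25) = 1.13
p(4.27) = 72.01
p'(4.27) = 31.50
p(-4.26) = 47.76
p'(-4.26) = -25.82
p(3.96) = 62.57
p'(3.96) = 29.42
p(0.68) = 2.21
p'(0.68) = 7.38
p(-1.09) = -0.32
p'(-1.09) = -4.51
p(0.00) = -1.25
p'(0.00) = 2.81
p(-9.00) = 245.62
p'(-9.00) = -57.67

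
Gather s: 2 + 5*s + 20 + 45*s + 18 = 50*s + 40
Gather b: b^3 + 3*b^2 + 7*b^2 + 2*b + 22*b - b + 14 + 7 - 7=b^3 + 10*b^2 + 23*b + 14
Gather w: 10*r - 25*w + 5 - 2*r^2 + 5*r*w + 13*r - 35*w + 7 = -2*r^2 + 23*r + w*(5*r - 60) + 12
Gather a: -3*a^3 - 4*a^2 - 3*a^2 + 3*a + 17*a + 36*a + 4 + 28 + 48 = -3*a^3 - 7*a^2 + 56*a + 80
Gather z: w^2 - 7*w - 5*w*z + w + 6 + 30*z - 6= w^2 - 6*w + z*(30 - 5*w)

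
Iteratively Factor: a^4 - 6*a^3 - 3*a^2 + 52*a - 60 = (a - 5)*(a^3 - a^2 - 8*a + 12) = (a - 5)*(a - 2)*(a^2 + a - 6) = (a - 5)*(a - 2)*(a + 3)*(a - 2)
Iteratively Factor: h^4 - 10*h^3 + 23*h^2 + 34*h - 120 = (h - 3)*(h^3 - 7*h^2 + 2*h + 40) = (h - 3)*(h + 2)*(h^2 - 9*h + 20) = (h - 4)*(h - 3)*(h + 2)*(h - 5)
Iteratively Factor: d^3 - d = (d - 1)*(d^2 + d) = d*(d - 1)*(d + 1)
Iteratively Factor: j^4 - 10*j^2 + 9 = (j + 1)*(j^3 - j^2 - 9*j + 9) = (j + 1)*(j + 3)*(j^2 - 4*j + 3) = (j - 1)*(j + 1)*(j + 3)*(j - 3)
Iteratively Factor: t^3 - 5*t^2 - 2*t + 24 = (t - 4)*(t^2 - t - 6) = (t - 4)*(t + 2)*(t - 3)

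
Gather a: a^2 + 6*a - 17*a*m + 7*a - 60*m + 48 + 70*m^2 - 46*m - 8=a^2 + a*(13 - 17*m) + 70*m^2 - 106*m + 40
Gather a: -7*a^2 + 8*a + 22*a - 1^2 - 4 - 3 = -7*a^2 + 30*a - 8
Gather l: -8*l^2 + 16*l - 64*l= -8*l^2 - 48*l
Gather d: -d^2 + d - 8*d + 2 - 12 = -d^2 - 7*d - 10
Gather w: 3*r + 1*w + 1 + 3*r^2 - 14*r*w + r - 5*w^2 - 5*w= 3*r^2 + 4*r - 5*w^2 + w*(-14*r - 4) + 1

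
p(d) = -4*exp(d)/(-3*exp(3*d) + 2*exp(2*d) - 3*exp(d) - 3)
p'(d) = -4*(9*exp(3*d) - 4*exp(2*d) + 3*exp(d))*exp(d)/(-3*exp(3*d) + 2*exp(2*d) - 3*exp(d) - 3)^2 - 4*exp(d)/(-3*exp(3*d) + 2*exp(2*d) - 3*exp(d) - 3) = (-24*exp(3*d) + 8*exp(2*d) + 12)*exp(d)/(9*exp(6*d) - 12*exp(5*d) + 22*exp(4*d) + 6*exp(3*d) - 3*exp(2*d) + 18*exp(d) + 9)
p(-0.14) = 0.57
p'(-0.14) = 0.05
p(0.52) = 0.40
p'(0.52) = -0.48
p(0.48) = 0.42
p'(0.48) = -0.47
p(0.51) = 0.41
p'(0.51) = -0.48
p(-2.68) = 0.09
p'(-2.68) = 0.08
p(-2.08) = 0.15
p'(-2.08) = 0.13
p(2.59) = 0.01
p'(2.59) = -0.02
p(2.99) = 0.00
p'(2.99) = -0.01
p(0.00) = 0.57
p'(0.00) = -0.08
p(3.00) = 0.00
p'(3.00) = -0.00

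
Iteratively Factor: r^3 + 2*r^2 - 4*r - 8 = (r + 2)*(r^2 - 4) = (r - 2)*(r + 2)*(r + 2)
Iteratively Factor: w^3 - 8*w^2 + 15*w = (w)*(w^2 - 8*w + 15) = w*(w - 5)*(w - 3)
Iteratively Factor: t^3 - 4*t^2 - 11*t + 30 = (t - 2)*(t^2 - 2*t - 15) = (t - 2)*(t + 3)*(t - 5)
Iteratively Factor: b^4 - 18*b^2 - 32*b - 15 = (b + 1)*(b^3 - b^2 - 17*b - 15) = (b - 5)*(b + 1)*(b^2 + 4*b + 3) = (b - 5)*(b + 1)*(b + 3)*(b + 1)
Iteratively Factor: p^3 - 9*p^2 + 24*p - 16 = (p - 4)*(p^2 - 5*p + 4) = (p - 4)^2*(p - 1)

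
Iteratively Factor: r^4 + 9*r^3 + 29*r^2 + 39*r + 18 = (r + 3)*(r^3 + 6*r^2 + 11*r + 6) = (r + 1)*(r + 3)*(r^2 + 5*r + 6) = (r + 1)*(r + 3)^2*(r + 2)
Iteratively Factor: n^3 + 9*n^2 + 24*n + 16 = (n + 1)*(n^2 + 8*n + 16) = (n + 1)*(n + 4)*(n + 4)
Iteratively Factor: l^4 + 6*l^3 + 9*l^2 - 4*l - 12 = (l - 1)*(l^3 + 7*l^2 + 16*l + 12) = (l - 1)*(l + 2)*(l^2 + 5*l + 6) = (l - 1)*(l + 2)*(l + 3)*(l + 2)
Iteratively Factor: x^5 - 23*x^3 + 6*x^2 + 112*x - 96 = (x - 2)*(x^4 + 2*x^3 - 19*x^2 - 32*x + 48) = (x - 2)*(x - 1)*(x^3 + 3*x^2 - 16*x - 48) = (x - 2)*(x - 1)*(x + 3)*(x^2 - 16) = (x - 2)*(x - 1)*(x + 3)*(x + 4)*(x - 4)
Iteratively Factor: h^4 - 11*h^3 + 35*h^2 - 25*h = (h - 5)*(h^3 - 6*h^2 + 5*h) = h*(h - 5)*(h^2 - 6*h + 5) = h*(h - 5)*(h - 1)*(h - 5)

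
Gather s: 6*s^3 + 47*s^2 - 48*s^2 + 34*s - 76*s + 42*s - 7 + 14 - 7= 6*s^3 - s^2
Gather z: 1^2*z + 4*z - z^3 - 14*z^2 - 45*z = -z^3 - 14*z^2 - 40*z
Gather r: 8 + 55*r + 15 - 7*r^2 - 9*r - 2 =-7*r^2 + 46*r + 21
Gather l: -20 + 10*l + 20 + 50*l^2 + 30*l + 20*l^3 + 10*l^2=20*l^3 + 60*l^2 + 40*l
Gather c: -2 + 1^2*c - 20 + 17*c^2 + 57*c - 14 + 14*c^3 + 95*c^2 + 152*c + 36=14*c^3 + 112*c^2 + 210*c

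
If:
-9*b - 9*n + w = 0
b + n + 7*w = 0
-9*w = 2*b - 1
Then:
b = 1/2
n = -1/2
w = 0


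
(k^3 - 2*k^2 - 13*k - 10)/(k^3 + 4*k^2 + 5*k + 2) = (k - 5)/(k + 1)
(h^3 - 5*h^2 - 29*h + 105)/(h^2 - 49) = (h^2 + 2*h - 15)/(h + 7)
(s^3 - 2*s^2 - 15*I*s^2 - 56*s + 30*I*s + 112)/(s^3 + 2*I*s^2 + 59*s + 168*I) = (s^2 - s*(2 + 7*I) + 14*I)/(s^2 + 10*I*s - 21)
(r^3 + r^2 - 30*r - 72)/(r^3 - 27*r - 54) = (r + 4)/(r + 3)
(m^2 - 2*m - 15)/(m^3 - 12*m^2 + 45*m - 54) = (m^2 - 2*m - 15)/(m^3 - 12*m^2 + 45*m - 54)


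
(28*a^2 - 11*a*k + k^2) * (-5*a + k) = -140*a^3 + 83*a^2*k - 16*a*k^2 + k^3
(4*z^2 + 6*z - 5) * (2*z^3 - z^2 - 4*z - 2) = 8*z^5 + 8*z^4 - 32*z^3 - 27*z^2 + 8*z + 10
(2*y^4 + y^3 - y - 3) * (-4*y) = -8*y^5 - 4*y^4 + 4*y^2 + 12*y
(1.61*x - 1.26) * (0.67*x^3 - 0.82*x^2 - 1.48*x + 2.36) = 1.0787*x^4 - 2.1644*x^3 - 1.3496*x^2 + 5.6644*x - 2.9736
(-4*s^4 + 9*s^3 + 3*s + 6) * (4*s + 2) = -16*s^5 + 28*s^4 + 18*s^3 + 12*s^2 + 30*s + 12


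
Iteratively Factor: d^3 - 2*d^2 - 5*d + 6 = (d + 2)*(d^2 - 4*d + 3) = (d - 3)*(d + 2)*(d - 1)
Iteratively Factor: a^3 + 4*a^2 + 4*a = (a)*(a^2 + 4*a + 4) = a*(a + 2)*(a + 2)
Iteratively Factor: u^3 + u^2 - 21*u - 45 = (u + 3)*(u^2 - 2*u - 15) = (u - 5)*(u + 3)*(u + 3)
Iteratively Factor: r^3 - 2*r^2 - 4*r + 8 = (r + 2)*(r^2 - 4*r + 4) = (r - 2)*(r + 2)*(r - 2)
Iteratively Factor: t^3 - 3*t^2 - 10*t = (t + 2)*(t^2 - 5*t) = (t - 5)*(t + 2)*(t)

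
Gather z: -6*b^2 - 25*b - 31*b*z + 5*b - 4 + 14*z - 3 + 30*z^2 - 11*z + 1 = -6*b^2 - 20*b + 30*z^2 + z*(3 - 31*b) - 6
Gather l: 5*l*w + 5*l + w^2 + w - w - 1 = l*(5*w + 5) + w^2 - 1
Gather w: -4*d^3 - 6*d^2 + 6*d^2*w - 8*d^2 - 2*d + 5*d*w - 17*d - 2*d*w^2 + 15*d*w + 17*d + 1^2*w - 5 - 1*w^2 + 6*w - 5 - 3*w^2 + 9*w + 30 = -4*d^3 - 14*d^2 - 2*d + w^2*(-2*d - 4) + w*(6*d^2 + 20*d + 16) + 20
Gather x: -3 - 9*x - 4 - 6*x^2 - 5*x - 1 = -6*x^2 - 14*x - 8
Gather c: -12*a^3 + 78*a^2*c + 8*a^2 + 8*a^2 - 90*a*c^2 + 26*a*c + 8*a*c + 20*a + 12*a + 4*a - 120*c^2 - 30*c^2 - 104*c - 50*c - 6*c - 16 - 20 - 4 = -12*a^3 + 16*a^2 + 36*a + c^2*(-90*a - 150) + c*(78*a^2 + 34*a - 160) - 40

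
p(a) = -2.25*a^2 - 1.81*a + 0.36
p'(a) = -4.5*a - 1.81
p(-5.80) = -64.83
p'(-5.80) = 24.29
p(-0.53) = 0.69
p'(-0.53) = 0.58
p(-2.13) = -5.99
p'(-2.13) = 7.78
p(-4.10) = -30.04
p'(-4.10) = 16.64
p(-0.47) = 0.71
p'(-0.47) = 0.30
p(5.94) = -89.78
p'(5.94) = -28.54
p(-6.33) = -78.34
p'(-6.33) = 26.68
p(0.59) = -1.49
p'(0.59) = -4.46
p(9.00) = -198.18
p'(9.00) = -42.31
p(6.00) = -91.50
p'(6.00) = -28.81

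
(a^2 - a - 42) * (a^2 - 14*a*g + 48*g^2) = a^4 - 14*a^3*g - a^3 + 48*a^2*g^2 + 14*a^2*g - 42*a^2 - 48*a*g^2 + 588*a*g - 2016*g^2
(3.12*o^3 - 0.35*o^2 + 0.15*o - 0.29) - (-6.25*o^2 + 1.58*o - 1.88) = 3.12*o^3 + 5.9*o^2 - 1.43*o + 1.59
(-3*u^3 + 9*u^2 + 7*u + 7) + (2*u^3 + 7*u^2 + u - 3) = -u^3 + 16*u^2 + 8*u + 4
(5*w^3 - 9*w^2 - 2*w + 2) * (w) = 5*w^4 - 9*w^3 - 2*w^2 + 2*w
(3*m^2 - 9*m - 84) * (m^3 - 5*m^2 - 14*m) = 3*m^5 - 24*m^4 - 81*m^3 + 546*m^2 + 1176*m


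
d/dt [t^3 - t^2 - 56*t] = 3*t^2 - 2*t - 56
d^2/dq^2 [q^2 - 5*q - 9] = 2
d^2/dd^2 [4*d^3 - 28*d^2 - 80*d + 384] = 24*d - 56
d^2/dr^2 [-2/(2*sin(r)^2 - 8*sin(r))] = 2*(2*sin(r) - 6 + 5/sin(r) + 12/sin(r)^2 - 16/sin(r)^3)/(sin(r) - 4)^3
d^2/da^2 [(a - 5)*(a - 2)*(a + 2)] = 6*a - 10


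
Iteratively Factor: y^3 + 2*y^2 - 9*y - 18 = (y + 2)*(y^2 - 9) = (y + 2)*(y + 3)*(y - 3)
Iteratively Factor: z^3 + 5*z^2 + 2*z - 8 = (z - 1)*(z^2 + 6*z + 8) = (z - 1)*(z + 2)*(z + 4)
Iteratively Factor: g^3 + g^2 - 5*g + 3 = (g - 1)*(g^2 + 2*g - 3) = (g - 1)*(g + 3)*(g - 1)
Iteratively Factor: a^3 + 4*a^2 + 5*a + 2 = (a + 2)*(a^2 + 2*a + 1) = (a + 1)*(a + 2)*(a + 1)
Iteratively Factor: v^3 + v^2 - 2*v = (v + 2)*(v^2 - v) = v*(v + 2)*(v - 1)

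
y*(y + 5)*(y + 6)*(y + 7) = y^4 + 18*y^3 + 107*y^2 + 210*y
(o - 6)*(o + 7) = o^2 + o - 42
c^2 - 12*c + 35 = (c - 7)*(c - 5)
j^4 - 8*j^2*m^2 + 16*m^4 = (j - 2*m)^2*(j + 2*m)^2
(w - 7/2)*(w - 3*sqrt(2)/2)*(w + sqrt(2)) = w^3 - 7*w^2/2 - sqrt(2)*w^2/2 - 3*w + 7*sqrt(2)*w/4 + 21/2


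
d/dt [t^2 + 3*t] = 2*t + 3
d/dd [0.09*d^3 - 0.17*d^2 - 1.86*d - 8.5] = 0.27*d^2 - 0.34*d - 1.86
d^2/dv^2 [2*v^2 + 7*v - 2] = 4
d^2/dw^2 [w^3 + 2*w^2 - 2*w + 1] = 6*w + 4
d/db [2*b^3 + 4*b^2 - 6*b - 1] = 6*b^2 + 8*b - 6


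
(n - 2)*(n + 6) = n^2 + 4*n - 12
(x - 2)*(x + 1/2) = x^2 - 3*x/2 - 1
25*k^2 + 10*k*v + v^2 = (5*k + v)^2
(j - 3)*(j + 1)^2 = j^3 - j^2 - 5*j - 3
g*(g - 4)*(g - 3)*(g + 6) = g^4 - g^3 - 30*g^2 + 72*g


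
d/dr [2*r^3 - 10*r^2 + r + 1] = 6*r^2 - 20*r + 1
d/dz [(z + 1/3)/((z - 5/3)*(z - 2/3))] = 9*(-9*z^2 - 6*z + 17)/(81*z^4 - 378*z^3 + 621*z^2 - 420*z + 100)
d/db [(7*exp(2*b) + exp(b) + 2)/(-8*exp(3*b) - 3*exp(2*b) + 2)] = (56*exp(4*b) + 16*exp(3*b) + 51*exp(2*b) + 40*exp(b) + 2)*exp(b)/(64*exp(6*b) + 48*exp(5*b) + 9*exp(4*b) - 32*exp(3*b) - 12*exp(2*b) + 4)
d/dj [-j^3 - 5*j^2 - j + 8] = -3*j^2 - 10*j - 1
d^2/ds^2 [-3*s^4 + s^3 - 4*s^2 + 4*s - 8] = -36*s^2 + 6*s - 8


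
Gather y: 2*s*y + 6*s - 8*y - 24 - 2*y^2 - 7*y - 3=6*s - 2*y^2 + y*(2*s - 15) - 27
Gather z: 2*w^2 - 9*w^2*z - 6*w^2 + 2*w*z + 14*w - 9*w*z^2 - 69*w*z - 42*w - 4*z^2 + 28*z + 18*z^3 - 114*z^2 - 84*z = -4*w^2 - 28*w + 18*z^3 + z^2*(-9*w - 118) + z*(-9*w^2 - 67*w - 56)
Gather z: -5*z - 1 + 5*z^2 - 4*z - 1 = 5*z^2 - 9*z - 2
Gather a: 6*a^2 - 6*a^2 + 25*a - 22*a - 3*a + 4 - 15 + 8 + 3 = 0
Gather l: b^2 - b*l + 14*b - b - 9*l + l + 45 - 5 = b^2 + 13*b + l*(-b - 8) + 40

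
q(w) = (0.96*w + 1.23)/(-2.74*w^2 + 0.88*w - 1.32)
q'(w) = (0.96*w + 1.23)*(5.48*w - 0.88)/(-2.74*w^2 + 0.88*w - 1.32)^2 + 0.96/(-2.74*w^2 + 0.88*w - 1.32)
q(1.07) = -0.64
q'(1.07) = 0.64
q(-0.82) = -0.11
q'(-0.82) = -0.40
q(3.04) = -0.17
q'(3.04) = 0.07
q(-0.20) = -0.65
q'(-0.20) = -1.39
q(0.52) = -1.08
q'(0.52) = 0.73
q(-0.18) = -0.67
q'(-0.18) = -1.42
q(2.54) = -0.22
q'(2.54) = 0.11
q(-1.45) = 0.02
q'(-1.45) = -0.09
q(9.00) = -0.05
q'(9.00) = 0.01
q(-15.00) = 0.02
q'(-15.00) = 0.00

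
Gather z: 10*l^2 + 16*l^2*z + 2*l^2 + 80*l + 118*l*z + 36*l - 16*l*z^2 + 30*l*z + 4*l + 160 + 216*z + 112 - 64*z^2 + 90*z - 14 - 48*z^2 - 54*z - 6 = 12*l^2 + 120*l + z^2*(-16*l - 112) + z*(16*l^2 + 148*l + 252) + 252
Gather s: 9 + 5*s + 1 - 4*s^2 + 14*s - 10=-4*s^2 + 19*s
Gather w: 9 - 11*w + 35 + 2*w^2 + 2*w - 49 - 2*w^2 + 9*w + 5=0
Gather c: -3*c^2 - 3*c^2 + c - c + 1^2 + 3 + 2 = 6 - 6*c^2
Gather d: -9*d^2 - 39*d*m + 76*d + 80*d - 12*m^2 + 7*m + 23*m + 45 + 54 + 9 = -9*d^2 + d*(156 - 39*m) - 12*m^2 + 30*m + 108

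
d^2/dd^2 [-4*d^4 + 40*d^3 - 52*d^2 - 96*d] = -48*d^2 + 240*d - 104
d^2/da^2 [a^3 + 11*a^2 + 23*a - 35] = 6*a + 22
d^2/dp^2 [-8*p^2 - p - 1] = -16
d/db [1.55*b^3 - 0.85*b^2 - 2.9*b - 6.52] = 4.65*b^2 - 1.7*b - 2.9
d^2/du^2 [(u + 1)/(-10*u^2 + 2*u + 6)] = ((u + 1)*(10*u - 1)^2 + (15*u + 4)*(-5*u^2 + u + 3))/(-5*u^2 + u + 3)^3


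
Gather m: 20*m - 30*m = -10*m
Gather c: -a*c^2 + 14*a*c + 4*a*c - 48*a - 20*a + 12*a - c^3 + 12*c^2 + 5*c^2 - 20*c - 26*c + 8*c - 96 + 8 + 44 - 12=-56*a - c^3 + c^2*(17 - a) + c*(18*a - 38) - 56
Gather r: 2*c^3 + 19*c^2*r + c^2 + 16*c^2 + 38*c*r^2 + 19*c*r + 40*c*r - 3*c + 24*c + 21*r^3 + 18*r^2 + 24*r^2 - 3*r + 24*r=2*c^3 + 17*c^2 + 21*c + 21*r^3 + r^2*(38*c + 42) + r*(19*c^2 + 59*c + 21)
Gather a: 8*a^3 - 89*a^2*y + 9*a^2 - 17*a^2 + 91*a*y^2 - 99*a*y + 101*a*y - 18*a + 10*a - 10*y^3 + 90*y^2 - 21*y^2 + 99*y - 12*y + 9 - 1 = 8*a^3 + a^2*(-89*y - 8) + a*(91*y^2 + 2*y - 8) - 10*y^3 + 69*y^2 + 87*y + 8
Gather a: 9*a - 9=9*a - 9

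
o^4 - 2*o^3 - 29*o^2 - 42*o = o*(o - 7)*(o + 2)*(o + 3)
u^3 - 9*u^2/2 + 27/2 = (u - 3)^2*(u + 3/2)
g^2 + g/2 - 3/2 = (g - 1)*(g + 3/2)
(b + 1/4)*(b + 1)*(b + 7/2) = b^3 + 19*b^2/4 + 37*b/8 + 7/8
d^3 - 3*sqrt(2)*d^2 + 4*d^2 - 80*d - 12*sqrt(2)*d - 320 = (d + 4)*(d - 8*sqrt(2))*(d + 5*sqrt(2))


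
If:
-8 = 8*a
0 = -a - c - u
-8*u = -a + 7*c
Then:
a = -1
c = 9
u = -8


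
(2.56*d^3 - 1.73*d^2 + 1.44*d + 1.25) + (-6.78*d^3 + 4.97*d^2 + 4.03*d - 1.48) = -4.22*d^3 + 3.24*d^2 + 5.47*d - 0.23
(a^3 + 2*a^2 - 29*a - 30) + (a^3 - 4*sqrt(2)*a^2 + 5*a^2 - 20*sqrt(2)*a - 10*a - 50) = 2*a^3 - 4*sqrt(2)*a^2 + 7*a^2 - 39*a - 20*sqrt(2)*a - 80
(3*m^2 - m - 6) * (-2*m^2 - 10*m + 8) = -6*m^4 - 28*m^3 + 46*m^2 + 52*m - 48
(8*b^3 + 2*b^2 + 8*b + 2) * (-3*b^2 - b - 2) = -24*b^5 - 14*b^4 - 42*b^3 - 18*b^2 - 18*b - 4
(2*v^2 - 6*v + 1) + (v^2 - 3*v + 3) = 3*v^2 - 9*v + 4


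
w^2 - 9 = (w - 3)*(w + 3)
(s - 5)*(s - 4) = s^2 - 9*s + 20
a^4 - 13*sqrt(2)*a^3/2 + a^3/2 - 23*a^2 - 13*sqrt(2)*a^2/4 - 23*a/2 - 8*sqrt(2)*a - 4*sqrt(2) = (a + 1/2)*(a - 8*sqrt(2))*(a + sqrt(2)/2)*(a + sqrt(2))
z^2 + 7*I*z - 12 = (z + 3*I)*(z + 4*I)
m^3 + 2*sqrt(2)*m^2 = m^2*(m + 2*sqrt(2))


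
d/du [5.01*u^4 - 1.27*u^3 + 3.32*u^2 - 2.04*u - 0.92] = 20.04*u^3 - 3.81*u^2 + 6.64*u - 2.04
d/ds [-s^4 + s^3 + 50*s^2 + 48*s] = -4*s^3 + 3*s^2 + 100*s + 48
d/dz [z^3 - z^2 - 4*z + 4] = 3*z^2 - 2*z - 4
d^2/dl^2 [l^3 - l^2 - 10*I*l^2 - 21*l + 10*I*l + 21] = 6*l - 2 - 20*I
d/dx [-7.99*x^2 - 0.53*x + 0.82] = -15.98*x - 0.53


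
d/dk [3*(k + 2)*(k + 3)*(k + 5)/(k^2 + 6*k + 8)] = 3*(k^2 + 8*k + 17)/(k^2 + 8*k + 16)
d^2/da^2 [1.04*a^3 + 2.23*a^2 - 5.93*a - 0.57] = 6.24*a + 4.46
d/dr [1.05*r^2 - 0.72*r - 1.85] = 2.1*r - 0.72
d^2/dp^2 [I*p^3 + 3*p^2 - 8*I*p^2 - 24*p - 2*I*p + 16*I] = 6*I*p + 6 - 16*I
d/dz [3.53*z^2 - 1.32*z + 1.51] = 7.06*z - 1.32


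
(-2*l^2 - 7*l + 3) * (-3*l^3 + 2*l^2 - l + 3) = 6*l^5 + 17*l^4 - 21*l^3 + 7*l^2 - 24*l + 9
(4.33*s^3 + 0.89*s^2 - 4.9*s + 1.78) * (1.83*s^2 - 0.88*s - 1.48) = 7.9239*s^5 - 2.1817*s^4 - 16.1586*s^3 + 6.2522*s^2 + 5.6856*s - 2.6344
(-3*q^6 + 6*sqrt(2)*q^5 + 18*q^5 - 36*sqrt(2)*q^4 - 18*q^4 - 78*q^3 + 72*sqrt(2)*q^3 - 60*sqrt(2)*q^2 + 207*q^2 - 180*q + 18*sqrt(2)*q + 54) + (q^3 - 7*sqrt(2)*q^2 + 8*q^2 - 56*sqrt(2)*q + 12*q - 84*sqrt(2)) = -3*q^6 + 6*sqrt(2)*q^5 + 18*q^5 - 36*sqrt(2)*q^4 - 18*q^4 - 77*q^3 + 72*sqrt(2)*q^3 - 67*sqrt(2)*q^2 + 215*q^2 - 168*q - 38*sqrt(2)*q - 84*sqrt(2) + 54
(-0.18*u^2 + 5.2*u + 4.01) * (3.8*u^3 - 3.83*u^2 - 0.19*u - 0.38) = -0.684*u^5 + 20.4494*u^4 - 4.6438*u^3 - 16.2779*u^2 - 2.7379*u - 1.5238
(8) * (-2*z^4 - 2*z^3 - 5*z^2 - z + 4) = -16*z^4 - 16*z^3 - 40*z^2 - 8*z + 32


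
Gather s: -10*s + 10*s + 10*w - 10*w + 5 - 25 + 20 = 0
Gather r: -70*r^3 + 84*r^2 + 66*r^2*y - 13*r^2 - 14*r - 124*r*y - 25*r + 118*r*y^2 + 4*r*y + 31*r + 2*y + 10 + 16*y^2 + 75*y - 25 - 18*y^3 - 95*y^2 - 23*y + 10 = -70*r^3 + r^2*(66*y + 71) + r*(118*y^2 - 120*y - 8) - 18*y^3 - 79*y^2 + 54*y - 5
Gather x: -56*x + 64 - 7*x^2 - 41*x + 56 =-7*x^2 - 97*x + 120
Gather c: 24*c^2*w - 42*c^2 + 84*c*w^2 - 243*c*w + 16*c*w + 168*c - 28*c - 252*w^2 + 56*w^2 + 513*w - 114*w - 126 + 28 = c^2*(24*w - 42) + c*(84*w^2 - 227*w + 140) - 196*w^2 + 399*w - 98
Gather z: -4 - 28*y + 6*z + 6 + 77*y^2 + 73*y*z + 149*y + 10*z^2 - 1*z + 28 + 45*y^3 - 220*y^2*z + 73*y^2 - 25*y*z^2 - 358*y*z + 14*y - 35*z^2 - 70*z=45*y^3 + 150*y^2 + 135*y + z^2*(-25*y - 25) + z*(-220*y^2 - 285*y - 65) + 30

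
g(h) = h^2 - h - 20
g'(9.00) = 17.00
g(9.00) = 52.00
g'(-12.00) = -25.00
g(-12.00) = 136.00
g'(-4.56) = -10.12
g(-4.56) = 5.35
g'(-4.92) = -10.84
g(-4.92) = 9.13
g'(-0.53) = -2.06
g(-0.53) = -19.19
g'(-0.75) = -2.50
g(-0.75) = -18.69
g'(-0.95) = -2.90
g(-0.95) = -18.15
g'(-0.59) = -2.18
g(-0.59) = -19.06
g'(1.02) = 1.04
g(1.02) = -19.98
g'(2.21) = 3.42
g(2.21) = -17.33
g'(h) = 2*h - 1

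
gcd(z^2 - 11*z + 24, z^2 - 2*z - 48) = z - 8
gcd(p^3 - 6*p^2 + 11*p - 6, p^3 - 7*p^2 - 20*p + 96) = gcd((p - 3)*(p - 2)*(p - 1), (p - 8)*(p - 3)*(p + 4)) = p - 3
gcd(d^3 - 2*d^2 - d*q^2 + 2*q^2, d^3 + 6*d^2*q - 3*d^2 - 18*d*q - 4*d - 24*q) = 1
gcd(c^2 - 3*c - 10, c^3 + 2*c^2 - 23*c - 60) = c - 5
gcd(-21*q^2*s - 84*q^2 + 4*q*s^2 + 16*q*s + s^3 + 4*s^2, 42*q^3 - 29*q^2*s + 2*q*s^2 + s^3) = 21*q^2 - 4*q*s - s^2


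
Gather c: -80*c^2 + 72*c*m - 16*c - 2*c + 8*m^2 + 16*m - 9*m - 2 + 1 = -80*c^2 + c*(72*m - 18) + 8*m^2 + 7*m - 1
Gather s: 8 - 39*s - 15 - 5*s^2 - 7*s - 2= -5*s^2 - 46*s - 9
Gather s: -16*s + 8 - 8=-16*s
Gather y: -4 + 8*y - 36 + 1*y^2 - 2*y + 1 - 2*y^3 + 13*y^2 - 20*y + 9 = -2*y^3 + 14*y^2 - 14*y - 30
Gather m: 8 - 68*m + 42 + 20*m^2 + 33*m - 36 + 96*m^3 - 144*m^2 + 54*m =96*m^3 - 124*m^2 + 19*m + 14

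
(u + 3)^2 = u^2 + 6*u + 9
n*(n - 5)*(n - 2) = n^3 - 7*n^2 + 10*n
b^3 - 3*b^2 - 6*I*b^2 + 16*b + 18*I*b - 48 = (b - 3)*(b - 8*I)*(b + 2*I)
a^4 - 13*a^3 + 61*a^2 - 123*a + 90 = (a - 5)*(a - 3)^2*(a - 2)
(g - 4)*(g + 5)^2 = g^3 + 6*g^2 - 15*g - 100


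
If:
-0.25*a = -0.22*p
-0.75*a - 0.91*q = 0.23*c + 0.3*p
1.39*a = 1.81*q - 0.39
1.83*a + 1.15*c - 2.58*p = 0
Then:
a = -0.10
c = -0.09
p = -0.11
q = 0.14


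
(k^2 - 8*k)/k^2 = (k - 8)/k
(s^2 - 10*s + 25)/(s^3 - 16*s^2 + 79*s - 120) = (s - 5)/(s^2 - 11*s + 24)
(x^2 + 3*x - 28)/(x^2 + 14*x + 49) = (x - 4)/(x + 7)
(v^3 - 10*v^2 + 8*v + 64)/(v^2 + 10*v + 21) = (v^3 - 10*v^2 + 8*v + 64)/(v^2 + 10*v + 21)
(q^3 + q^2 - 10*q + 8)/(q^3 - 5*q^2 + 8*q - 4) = (q + 4)/(q - 2)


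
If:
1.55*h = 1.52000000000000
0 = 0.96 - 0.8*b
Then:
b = 1.20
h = 0.98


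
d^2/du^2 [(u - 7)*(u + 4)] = 2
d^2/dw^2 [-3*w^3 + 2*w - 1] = -18*w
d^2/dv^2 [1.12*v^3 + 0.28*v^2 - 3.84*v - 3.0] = 6.72*v + 0.56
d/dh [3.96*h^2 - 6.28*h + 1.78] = 7.92*h - 6.28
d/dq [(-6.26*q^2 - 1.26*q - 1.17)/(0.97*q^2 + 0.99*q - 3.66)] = (-4.9752*q^2 + 48.093*q + 5.7699)/(0.9409*q^4 + 1.9206*q^3 - 6.1203*q^2 - 7.2468*q + 13.3956)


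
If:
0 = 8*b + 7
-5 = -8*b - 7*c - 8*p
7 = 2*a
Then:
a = 7/2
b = -7/8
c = 12/7 - 8*p/7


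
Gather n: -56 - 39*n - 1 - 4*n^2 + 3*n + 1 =-4*n^2 - 36*n - 56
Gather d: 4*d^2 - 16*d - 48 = 4*d^2 - 16*d - 48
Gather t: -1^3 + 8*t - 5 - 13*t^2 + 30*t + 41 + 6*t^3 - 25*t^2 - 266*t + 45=6*t^3 - 38*t^2 - 228*t + 80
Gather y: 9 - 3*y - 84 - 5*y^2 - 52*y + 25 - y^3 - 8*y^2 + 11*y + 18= -y^3 - 13*y^2 - 44*y - 32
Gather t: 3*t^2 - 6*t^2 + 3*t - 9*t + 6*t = -3*t^2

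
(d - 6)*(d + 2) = d^2 - 4*d - 12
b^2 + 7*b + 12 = (b + 3)*(b + 4)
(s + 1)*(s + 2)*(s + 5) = s^3 + 8*s^2 + 17*s + 10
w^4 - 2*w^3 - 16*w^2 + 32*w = w*(w - 4)*(w - 2)*(w + 4)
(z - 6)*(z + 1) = z^2 - 5*z - 6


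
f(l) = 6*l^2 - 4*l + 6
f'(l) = 12*l - 4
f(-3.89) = 112.35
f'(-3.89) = -50.68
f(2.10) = 24.06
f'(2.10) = 21.20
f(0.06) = 5.78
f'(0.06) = -3.28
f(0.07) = 5.75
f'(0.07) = -3.16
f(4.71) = 120.26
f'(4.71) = 52.52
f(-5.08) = 181.16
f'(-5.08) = -64.96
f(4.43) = 106.03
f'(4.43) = 49.16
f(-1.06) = 16.98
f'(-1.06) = -16.72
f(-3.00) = 72.00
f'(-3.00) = -40.00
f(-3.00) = 72.00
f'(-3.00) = -40.00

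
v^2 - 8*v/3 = v*(v - 8/3)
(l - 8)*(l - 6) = l^2 - 14*l + 48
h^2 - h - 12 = (h - 4)*(h + 3)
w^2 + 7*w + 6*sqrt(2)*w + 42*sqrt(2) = (w + 7)*(w + 6*sqrt(2))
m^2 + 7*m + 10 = (m + 2)*(m + 5)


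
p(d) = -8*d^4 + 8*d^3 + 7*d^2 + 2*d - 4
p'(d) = -32*d^3 + 24*d^2 + 14*d + 2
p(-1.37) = -42.35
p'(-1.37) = 110.15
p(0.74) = 2.16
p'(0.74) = 12.54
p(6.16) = -9375.05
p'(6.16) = -6480.90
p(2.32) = -93.55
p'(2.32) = -235.93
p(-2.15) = -226.39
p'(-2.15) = 400.87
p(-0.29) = -4.24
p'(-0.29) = 0.74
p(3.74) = -1045.32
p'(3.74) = -1283.97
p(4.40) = -2176.68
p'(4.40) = -2197.65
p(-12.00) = -178732.00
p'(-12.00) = 58586.00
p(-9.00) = -57775.00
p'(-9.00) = 25148.00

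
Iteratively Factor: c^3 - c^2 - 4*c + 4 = (c - 2)*(c^2 + c - 2) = (c - 2)*(c - 1)*(c + 2)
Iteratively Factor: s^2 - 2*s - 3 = (s - 3)*(s + 1)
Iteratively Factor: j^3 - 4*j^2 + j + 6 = (j - 3)*(j^2 - j - 2) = (j - 3)*(j + 1)*(j - 2)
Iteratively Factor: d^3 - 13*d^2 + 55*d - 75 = (d - 3)*(d^2 - 10*d + 25) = (d - 5)*(d - 3)*(d - 5)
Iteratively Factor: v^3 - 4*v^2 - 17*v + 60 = (v - 3)*(v^2 - v - 20) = (v - 3)*(v + 4)*(v - 5)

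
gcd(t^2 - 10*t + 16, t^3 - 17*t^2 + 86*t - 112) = t^2 - 10*t + 16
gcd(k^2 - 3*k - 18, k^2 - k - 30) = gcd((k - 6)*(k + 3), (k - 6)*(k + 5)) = k - 6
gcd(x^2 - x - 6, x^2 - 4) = x + 2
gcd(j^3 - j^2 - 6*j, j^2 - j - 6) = j^2 - j - 6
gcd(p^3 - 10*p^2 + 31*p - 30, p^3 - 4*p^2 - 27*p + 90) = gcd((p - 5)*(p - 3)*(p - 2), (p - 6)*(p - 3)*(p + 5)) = p - 3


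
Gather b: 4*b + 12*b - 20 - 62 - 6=16*b - 88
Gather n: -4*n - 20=-4*n - 20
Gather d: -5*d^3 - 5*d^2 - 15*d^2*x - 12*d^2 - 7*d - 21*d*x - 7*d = -5*d^3 + d^2*(-15*x - 17) + d*(-21*x - 14)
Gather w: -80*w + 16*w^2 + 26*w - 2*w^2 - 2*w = 14*w^2 - 56*w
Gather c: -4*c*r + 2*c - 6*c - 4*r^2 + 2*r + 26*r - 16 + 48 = c*(-4*r - 4) - 4*r^2 + 28*r + 32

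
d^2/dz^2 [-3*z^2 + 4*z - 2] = -6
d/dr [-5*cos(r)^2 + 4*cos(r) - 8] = 2*(5*cos(r) - 2)*sin(r)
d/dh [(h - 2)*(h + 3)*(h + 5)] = 3*h^2 + 12*h - 1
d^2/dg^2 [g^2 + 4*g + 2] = 2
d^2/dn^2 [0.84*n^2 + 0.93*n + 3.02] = 1.68000000000000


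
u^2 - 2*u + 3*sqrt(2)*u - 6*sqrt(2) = (u - 2)*(u + 3*sqrt(2))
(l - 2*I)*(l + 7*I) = l^2 + 5*I*l + 14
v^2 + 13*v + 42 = (v + 6)*(v + 7)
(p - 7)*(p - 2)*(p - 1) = p^3 - 10*p^2 + 23*p - 14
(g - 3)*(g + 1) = g^2 - 2*g - 3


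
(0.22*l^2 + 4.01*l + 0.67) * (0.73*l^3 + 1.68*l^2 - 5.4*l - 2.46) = 0.1606*l^5 + 3.2969*l^4 + 6.0379*l^3 - 21.0696*l^2 - 13.4826*l - 1.6482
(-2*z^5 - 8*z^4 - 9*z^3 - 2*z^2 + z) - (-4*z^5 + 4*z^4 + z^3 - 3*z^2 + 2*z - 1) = 2*z^5 - 12*z^4 - 10*z^3 + z^2 - z + 1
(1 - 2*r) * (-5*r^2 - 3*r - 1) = 10*r^3 + r^2 - r - 1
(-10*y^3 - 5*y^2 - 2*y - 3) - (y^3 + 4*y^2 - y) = -11*y^3 - 9*y^2 - y - 3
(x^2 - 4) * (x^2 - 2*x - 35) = x^4 - 2*x^3 - 39*x^2 + 8*x + 140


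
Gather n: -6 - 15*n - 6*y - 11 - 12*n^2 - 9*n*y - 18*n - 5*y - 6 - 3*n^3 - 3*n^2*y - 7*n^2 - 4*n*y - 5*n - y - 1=-3*n^3 + n^2*(-3*y - 19) + n*(-13*y - 38) - 12*y - 24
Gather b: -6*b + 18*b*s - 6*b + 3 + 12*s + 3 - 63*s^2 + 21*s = b*(18*s - 12) - 63*s^2 + 33*s + 6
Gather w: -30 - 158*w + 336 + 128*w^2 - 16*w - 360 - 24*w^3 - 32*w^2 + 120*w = -24*w^3 + 96*w^2 - 54*w - 54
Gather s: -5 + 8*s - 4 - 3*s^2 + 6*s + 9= -3*s^2 + 14*s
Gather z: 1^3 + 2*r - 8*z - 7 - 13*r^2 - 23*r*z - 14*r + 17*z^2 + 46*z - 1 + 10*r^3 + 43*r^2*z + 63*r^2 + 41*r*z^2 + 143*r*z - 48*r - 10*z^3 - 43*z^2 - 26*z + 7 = 10*r^3 + 50*r^2 - 60*r - 10*z^3 + z^2*(41*r - 26) + z*(43*r^2 + 120*r + 12)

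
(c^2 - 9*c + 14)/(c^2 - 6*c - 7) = (c - 2)/(c + 1)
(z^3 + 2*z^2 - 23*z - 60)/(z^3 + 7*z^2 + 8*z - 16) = (z^2 - 2*z - 15)/(z^2 + 3*z - 4)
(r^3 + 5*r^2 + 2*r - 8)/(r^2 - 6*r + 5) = (r^2 + 6*r + 8)/(r - 5)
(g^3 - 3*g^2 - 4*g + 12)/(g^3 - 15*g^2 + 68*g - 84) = (g^2 - g - 6)/(g^2 - 13*g + 42)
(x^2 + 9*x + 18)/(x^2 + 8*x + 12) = (x + 3)/(x + 2)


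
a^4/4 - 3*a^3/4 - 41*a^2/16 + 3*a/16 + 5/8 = (a/4 + 1/2)*(a - 5)*(a - 1/2)*(a + 1/2)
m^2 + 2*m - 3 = (m - 1)*(m + 3)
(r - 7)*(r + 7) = r^2 - 49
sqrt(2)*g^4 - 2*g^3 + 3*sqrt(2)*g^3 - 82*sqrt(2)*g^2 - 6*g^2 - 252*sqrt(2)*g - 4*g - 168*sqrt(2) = (g + 2)*(g - 7*sqrt(2))*(g + 6*sqrt(2))*(sqrt(2)*g + sqrt(2))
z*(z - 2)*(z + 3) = z^3 + z^2 - 6*z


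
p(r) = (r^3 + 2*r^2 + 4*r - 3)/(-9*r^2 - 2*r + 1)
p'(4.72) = -0.10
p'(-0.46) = 116668.20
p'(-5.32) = -0.09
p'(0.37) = -17.02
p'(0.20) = -184.83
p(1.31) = -0.46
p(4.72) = -0.79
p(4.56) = -0.78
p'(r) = (18*r + 2)*(r^3 + 2*r^2 + 4*r - 3)/(-9*r^2 - 2*r + 1)^2 + (3*r^2 + 4*r + 4)/(-9*r^2 - 2*r + 1)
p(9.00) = -1.24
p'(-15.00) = -0.11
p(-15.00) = 1.50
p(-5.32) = 0.49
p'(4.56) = -0.10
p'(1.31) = -0.15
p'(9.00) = -0.11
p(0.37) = 1.23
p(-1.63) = 0.43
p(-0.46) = -289.37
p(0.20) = -8.80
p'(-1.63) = 0.33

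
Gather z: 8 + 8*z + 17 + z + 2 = 9*z + 27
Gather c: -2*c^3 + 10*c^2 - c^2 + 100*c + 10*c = -2*c^3 + 9*c^2 + 110*c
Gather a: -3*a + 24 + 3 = 27 - 3*a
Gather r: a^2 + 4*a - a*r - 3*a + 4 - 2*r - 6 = a^2 + a + r*(-a - 2) - 2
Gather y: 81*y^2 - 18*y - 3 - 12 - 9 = 81*y^2 - 18*y - 24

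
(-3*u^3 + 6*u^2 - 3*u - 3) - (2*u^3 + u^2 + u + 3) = -5*u^3 + 5*u^2 - 4*u - 6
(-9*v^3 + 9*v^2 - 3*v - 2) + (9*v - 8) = -9*v^3 + 9*v^2 + 6*v - 10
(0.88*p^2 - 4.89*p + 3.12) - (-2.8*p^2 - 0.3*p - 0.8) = 3.68*p^2 - 4.59*p + 3.92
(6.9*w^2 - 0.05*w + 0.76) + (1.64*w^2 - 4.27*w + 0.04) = 8.54*w^2 - 4.32*w + 0.8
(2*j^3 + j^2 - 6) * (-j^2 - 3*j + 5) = -2*j^5 - 7*j^4 + 7*j^3 + 11*j^2 + 18*j - 30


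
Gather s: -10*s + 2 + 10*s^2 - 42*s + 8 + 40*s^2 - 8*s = 50*s^2 - 60*s + 10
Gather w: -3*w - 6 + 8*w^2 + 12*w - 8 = 8*w^2 + 9*w - 14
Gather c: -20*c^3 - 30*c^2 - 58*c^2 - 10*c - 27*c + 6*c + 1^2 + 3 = -20*c^3 - 88*c^2 - 31*c + 4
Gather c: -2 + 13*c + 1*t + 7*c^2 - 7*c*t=7*c^2 + c*(13 - 7*t) + t - 2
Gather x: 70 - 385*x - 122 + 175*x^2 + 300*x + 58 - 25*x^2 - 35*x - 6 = 150*x^2 - 120*x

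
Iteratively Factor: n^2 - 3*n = (n)*(n - 3)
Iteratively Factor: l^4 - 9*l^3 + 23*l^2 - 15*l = (l - 1)*(l^3 - 8*l^2 + 15*l) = l*(l - 1)*(l^2 - 8*l + 15) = l*(l - 5)*(l - 1)*(l - 3)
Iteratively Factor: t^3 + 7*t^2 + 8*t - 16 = (t + 4)*(t^2 + 3*t - 4) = (t - 1)*(t + 4)*(t + 4)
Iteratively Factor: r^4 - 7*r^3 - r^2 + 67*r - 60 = (r - 4)*(r^3 - 3*r^2 - 13*r + 15) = (r - 5)*(r - 4)*(r^2 + 2*r - 3) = (r - 5)*(r - 4)*(r - 1)*(r + 3)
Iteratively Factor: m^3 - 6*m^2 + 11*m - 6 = (m - 1)*(m^2 - 5*m + 6) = (m - 3)*(m - 1)*(m - 2)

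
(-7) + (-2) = -9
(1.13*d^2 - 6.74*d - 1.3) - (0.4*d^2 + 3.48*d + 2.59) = 0.73*d^2 - 10.22*d - 3.89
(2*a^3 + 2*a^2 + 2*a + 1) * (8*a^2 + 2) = 16*a^5 + 16*a^4 + 20*a^3 + 12*a^2 + 4*a + 2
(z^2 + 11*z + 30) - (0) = z^2 + 11*z + 30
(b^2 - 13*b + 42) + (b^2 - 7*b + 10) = 2*b^2 - 20*b + 52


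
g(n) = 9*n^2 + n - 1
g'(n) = 18*n + 1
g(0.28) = -0.01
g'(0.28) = 6.04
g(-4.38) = 167.28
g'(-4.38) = -77.84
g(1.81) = 30.29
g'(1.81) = 33.58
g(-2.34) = 45.94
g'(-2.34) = -41.12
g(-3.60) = 112.04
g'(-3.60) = -63.80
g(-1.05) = 7.87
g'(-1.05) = -17.90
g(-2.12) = 37.33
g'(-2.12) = -37.16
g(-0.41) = 0.10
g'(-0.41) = -6.38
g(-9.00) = 719.00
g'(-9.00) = -161.00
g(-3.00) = 77.00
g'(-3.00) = -53.00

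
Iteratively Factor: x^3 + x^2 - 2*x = (x - 1)*(x^2 + 2*x) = (x - 1)*(x + 2)*(x)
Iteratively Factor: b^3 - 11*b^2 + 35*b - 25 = (b - 5)*(b^2 - 6*b + 5) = (b - 5)^2*(b - 1)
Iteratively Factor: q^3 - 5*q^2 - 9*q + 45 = (q + 3)*(q^2 - 8*q + 15) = (q - 3)*(q + 3)*(q - 5)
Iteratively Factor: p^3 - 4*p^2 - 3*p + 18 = (p - 3)*(p^2 - p - 6) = (p - 3)*(p + 2)*(p - 3)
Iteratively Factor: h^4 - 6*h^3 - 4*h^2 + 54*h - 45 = (h + 3)*(h^3 - 9*h^2 + 23*h - 15) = (h - 5)*(h + 3)*(h^2 - 4*h + 3) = (h - 5)*(h - 3)*(h + 3)*(h - 1)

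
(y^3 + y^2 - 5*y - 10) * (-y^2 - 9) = -y^5 - y^4 - 4*y^3 + y^2 + 45*y + 90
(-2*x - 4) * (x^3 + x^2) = -2*x^4 - 6*x^3 - 4*x^2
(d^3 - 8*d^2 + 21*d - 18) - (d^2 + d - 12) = d^3 - 9*d^2 + 20*d - 6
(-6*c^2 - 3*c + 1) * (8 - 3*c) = 18*c^3 - 39*c^2 - 27*c + 8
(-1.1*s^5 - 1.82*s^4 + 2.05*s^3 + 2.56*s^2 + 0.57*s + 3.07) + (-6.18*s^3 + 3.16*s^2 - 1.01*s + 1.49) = -1.1*s^5 - 1.82*s^4 - 4.13*s^3 + 5.72*s^2 - 0.44*s + 4.56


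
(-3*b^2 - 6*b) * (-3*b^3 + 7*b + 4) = 9*b^5 + 18*b^4 - 21*b^3 - 54*b^2 - 24*b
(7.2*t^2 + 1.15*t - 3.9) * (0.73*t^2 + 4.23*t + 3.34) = 5.256*t^4 + 31.2955*t^3 + 26.0655*t^2 - 12.656*t - 13.026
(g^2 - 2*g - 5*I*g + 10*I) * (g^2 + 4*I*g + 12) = g^4 - 2*g^3 - I*g^3 + 32*g^2 + 2*I*g^2 - 64*g - 60*I*g + 120*I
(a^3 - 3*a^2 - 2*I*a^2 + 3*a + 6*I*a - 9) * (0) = 0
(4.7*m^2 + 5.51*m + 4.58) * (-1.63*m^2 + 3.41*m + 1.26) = -7.661*m^4 + 7.0457*m^3 + 17.2457*m^2 + 22.5604*m + 5.7708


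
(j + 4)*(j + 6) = j^2 + 10*j + 24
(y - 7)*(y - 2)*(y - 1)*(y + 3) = y^4 - 7*y^3 - 7*y^2 + 55*y - 42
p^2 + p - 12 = (p - 3)*(p + 4)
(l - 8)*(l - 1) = l^2 - 9*l + 8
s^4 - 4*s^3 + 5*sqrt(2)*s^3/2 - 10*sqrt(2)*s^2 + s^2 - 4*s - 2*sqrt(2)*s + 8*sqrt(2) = (s - 4)*(s - sqrt(2)/2)*(s + sqrt(2))*(s + 2*sqrt(2))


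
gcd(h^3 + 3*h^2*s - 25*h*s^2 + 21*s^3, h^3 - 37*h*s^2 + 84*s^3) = -h^2 - 4*h*s + 21*s^2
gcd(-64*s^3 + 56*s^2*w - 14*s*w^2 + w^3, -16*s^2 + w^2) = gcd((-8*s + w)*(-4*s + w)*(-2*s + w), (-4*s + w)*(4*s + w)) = 4*s - w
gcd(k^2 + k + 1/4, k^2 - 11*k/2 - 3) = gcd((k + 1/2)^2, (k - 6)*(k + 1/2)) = k + 1/2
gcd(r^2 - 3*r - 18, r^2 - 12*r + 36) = r - 6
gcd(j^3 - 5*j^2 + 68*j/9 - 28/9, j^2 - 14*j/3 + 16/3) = j - 2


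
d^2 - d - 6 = (d - 3)*(d + 2)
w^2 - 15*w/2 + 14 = (w - 4)*(w - 7/2)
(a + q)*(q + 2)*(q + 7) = a*q^2 + 9*a*q + 14*a + q^3 + 9*q^2 + 14*q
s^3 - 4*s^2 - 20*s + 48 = (s - 6)*(s - 2)*(s + 4)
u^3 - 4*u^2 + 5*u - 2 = (u - 2)*(u - 1)^2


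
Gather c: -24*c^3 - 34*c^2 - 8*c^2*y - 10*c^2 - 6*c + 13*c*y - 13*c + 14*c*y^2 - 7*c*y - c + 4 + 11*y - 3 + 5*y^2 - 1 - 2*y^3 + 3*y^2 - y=-24*c^3 + c^2*(-8*y - 44) + c*(14*y^2 + 6*y - 20) - 2*y^3 + 8*y^2 + 10*y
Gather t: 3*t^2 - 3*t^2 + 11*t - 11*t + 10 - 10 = 0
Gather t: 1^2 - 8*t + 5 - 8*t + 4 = 10 - 16*t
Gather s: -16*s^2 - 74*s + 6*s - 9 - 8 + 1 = -16*s^2 - 68*s - 16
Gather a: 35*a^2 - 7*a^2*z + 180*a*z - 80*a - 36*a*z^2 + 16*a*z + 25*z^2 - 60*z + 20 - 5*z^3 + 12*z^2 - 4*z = a^2*(35 - 7*z) + a*(-36*z^2 + 196*z - 80) - 5*z^3 + 37*z^2 - 64*z + 20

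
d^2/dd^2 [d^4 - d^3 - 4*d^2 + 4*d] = 12*d^2 - 6*d - 8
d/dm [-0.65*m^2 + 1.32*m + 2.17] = 1.32 - 1.3*m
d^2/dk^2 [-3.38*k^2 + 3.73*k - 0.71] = -6.76000000000000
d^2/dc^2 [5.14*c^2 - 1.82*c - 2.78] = 10.2800000000000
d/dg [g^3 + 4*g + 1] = 3*g^2 + 4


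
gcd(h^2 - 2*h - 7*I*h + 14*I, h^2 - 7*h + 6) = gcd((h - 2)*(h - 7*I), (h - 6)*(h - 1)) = 1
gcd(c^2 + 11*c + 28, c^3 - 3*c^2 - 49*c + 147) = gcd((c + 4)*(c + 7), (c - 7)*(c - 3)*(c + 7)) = c + 7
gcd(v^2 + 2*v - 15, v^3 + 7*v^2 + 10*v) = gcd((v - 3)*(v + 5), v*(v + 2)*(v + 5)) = v + 5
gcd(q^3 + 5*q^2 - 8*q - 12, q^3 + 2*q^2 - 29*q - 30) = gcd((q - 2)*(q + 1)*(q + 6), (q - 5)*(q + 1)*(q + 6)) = q^2 + 7*q + 6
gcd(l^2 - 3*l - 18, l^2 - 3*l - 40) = 1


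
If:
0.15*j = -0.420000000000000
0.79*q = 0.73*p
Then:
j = -2.80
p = 1.08219178082192*q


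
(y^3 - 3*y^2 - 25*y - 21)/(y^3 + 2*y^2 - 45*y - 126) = (y + 1)/(y + 6)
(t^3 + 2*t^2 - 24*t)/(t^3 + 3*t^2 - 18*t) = (t - 4)/(t - 3)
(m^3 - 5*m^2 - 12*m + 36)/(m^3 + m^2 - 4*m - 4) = (m^2 - 3*m - 18)/(m^2 + 3*m + 2)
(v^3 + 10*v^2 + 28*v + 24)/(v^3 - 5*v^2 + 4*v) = (v^3 + 10*v^2 + 28*v + 24)/(v*(v^2 - 5*v + 4))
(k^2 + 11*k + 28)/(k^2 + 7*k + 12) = (k + 7)/(k + 3)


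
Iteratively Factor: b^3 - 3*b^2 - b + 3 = (b - 1)*(b^2 - 2*b - 3) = (b - 1)*(b + 1)*(b - 3)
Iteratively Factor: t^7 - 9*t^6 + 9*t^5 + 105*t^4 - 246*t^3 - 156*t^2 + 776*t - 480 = (t - 1)*(t^6 - 8*t^5 + t^4 + 106*t^3 - 140*t^2 - 296*t + 480) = (t - 5)*(t - 1)*(t^5 - 3*t^4 - 14*t^3 + 36*t^2 + 40*t - 96) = (t - 5)*(t - 1)*(t + 2)*(t^4 - 5*t^3 - 4*t^2 + 44*t - 48) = (t - 5)*(t - 2)*(t - 1)*(t + 2)*(t^3 - 3*t^2 - 10*t + 24) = (t - 5)*(t - 2)*(t - 1)*(t + 2)*(t + 3)*(t^2 - 6*t + 8) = (t - 5)*(t - 4)*(t - 2)*(t - 1)*(t + 2)*(t + 3)*(t - 2)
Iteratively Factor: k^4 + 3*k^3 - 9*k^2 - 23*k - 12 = (k - 3)*(k^3 + 6*k^2 + 9*k + 4) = (k - 3)*(k + 1)*(k^2 + 5*k + 4) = (k - 3)*(k + 1)^2*(k + 4)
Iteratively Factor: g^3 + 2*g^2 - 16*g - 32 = (g + 2)*(g^2 - 16) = (g + 2)*(g + 4)*(g - 4)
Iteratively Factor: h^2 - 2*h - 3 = (h - 3)*(h + 1)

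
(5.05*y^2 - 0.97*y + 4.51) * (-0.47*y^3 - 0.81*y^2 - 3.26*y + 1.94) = -2.3735*y^5 - 3.6346*y^4 - 17.797*y^3 + 9.3061*y^2 - 16.5844*y + 8.7494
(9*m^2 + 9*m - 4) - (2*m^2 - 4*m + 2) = 7*m^2 + 13*m - 6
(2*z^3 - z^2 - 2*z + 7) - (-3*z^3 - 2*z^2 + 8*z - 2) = 5*z^3 + z^2 - 10*z + 9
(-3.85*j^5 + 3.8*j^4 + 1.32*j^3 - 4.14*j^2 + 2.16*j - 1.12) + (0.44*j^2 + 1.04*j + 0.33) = -3.85*j^5 + 3.8*j^4 + 1.32*j^3 - 3.7*j^2 + 3.2*j - 0.79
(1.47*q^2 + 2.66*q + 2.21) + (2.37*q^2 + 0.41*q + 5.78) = 3.84*q^2 + 3.07*q + 7.99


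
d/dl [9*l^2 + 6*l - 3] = 18*l + 6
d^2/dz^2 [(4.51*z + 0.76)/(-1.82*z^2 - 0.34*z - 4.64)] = (-(3.64*z + 0.34)*(4.51*z + 0.76)*(7.28*z + 0.68) + (49.2492*z + 5.8332)*(1.82*z^2 + 0.34*z + 4.64))/(1.82*z^2 + 0.34*z + 4.64)^3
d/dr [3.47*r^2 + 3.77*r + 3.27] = 6.94*r + 3.77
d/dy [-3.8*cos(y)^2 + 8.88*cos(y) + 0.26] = (7.6*cos(y) - 8.88)*sin(y)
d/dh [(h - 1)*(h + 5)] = 2*h + 4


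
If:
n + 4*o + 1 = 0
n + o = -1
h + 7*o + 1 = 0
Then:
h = -1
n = -1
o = 0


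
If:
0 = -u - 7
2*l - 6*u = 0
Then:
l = -21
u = -7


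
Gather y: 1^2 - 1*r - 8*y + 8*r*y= -r + y*(8*r - 8) + 1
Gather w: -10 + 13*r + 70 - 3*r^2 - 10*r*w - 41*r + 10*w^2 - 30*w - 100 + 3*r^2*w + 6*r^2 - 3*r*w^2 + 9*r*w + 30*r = 3*r^2 + 2*r + w^2*(10 - 3*r) + w*(3*r^2 - r - 30) - 40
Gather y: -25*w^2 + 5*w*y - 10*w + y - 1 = -25*w^2 - 10*w + y*(5*w + 1) - 1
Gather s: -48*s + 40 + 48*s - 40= 0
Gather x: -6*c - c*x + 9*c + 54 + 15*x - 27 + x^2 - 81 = 3*c + x^2 + x*(15 - c) - 54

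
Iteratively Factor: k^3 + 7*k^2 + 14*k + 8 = (k + 1)*(k^2 + 6*k + 8) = (k + 1)*(k + 2)*(k + 4)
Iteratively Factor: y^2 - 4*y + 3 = (y - 3)*(y - 1)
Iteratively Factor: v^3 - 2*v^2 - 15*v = (v - 5)*(v^2 + 3*v) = (v - 5)*(v + 3)*(v)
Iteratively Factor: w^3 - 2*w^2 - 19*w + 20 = (w - 1)*(w^2 - w - 20) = (w - 5)*(w - 1)*(w + 4)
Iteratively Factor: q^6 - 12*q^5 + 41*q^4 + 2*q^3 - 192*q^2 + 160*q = (q - 5)*(q^5 - 7*q^4 + 6*q^3 + 32*q^2 - 32*q) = (q - 5)*(q - 1)*(q^4 - 6*q^3 + 32*q) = (q - 5)*(q - 4)*(q - 1)*(q^3 - 2*q^2 - 8*q) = q*(q - 5)*(q - 4)*(q - 1)*(q^2 - 2*q - 8) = q*(q - 5)*(q - 4)*(q - 1)*(q + 2)*(q - 4)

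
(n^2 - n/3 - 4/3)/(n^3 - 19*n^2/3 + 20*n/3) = (n + 1)/(n*(n - 5))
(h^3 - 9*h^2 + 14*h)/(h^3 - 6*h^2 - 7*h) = (h - 2)/(h + 1)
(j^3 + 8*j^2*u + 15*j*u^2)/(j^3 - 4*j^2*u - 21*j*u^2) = (-j - 5*u)/(-j + 7*u)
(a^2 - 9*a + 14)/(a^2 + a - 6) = (a - 7)/(a + 3)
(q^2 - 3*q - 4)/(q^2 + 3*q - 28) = (q + 1)/(q + 7)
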